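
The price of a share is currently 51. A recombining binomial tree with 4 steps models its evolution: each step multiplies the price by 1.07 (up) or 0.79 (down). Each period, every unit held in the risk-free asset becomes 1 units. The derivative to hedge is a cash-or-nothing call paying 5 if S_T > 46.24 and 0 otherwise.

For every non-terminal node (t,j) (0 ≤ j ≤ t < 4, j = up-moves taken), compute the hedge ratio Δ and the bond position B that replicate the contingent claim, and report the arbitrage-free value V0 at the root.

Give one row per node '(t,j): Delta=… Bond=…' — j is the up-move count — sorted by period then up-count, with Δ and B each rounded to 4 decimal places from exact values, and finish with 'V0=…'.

Under the risk-neutral measure, an up-move has probability p* = (R−d)/(u−d) = 0.7500 and values discount at R = 1.
At expiry t=4: V(4,0)=0.0000, V(4,1)=0.0000, V(4,2)=0.0000, V(4,3)=5.0000, V(4,4)=5.0000
(3,0): S=25.1450. Δ = (V_up−V_dn)/(S_up−S_dn) = (0.0000−0.0000)/(26.9051−19.8645) = 0.0000. V = [p*·0.0000 + (1−p*)·0.0000]/1 = 0.0000. B = V − Δ·S = 0.0000.
(3,1): S=34.0571. Δ = (V_up−V_dn)/(S_up−S_dn) = (0.0000−0.0000)/(36.4411−26.9051) = 0.0000. V = [p*·0.0000 + (1−p*)·0.0000]/1 = 0.0000. B = V − Δ·S = 0.0000.
(3,2): S=46.1280. Δ = (V_up−V_dn)/(S_up−S_dn) = (5.0000−0.0000)/(49.3570−36.4411) = 0.3871. V = [p*·5.0000 + (1−p*)·0.0000]/1 = 3.7500. B = V − Δ·S = -14.1071.
(3,3): S=62.4772. Δ = (V_up−V_dn)/(S_up−S_dn) = (5.0000−5.0000)/(66.8506−49.3570) = 0.0000. V = [p*·5.0000 + (1−p*)·5.0000]/1 = 5.0000. B = V − Δ·S = 5.0000.
(2,0): S=31.8291. Δ = (V_up−V_dn)/(S_up−S_dn) = (0.0000−0.0000)/(34.0571−25.1450) = 0.0000. V = [p*·0.0000 + (1−p*)·0.0000]/1 = 0.0000. B = V − Δ·S = 0.0000.
(2,1): S=43.1103. Δ = (V_up−V_dn)/(S_up−S_dn) = (3.7500−0.0000)/(46.1280−34.0571) = 0.3107. V = [p*·3.7500 + (1−p*)·0.0000]/1 = 2.8125. B = V − Δ·S = -10.5804.
(2,2): S=58.3899. Δ = (V_up−V_dn)/(S_up−S_dn) = (5.0000−3.7500)/(62.4772−46.1280) = 0.0765. V = [p*·5.0000 + (1−p*)·3.7500]/1 = 4.6875. B = V − Δ·S = 0.2232.
(1,0): S=40.2900. Δ = (V_up−V_dn)/(S_up−S_dn) = (2.8125−0.0000)/(43.1103−31.8291) = 0.2493. V = [p*·2.8125 + (1−p*)·0.0000]/1 = 2.1094. B = V − Δ·S = -7.9353.
(1,1): S=54.5700. Δ = (V_up−V_dn)/(S_up−S_dn) = (4.6875−2.8125)/(58.3899−43.1103) = 0.1227. V = [p*·4.6875 + (1−p*)·2.8125]/1 = 4.2187. B = V − Δ·S = -2.4777.
(0,0): S=51.0000. Δ = (V_up−V_dn)/(S_up−S_dn) = (4.2187−2.1094)/(54.5700−40.2900) = 0.1477. V = [p*·4.2187 + (1−p*)·2.1094]/1 = 3.6914. B = V − Δ·S = -3.8421.
Each (Δ,B) replicates both successor values, so the strategy is self-financing and V0 is arbitrage-free.

(0,0): Delta=0.1477 Bond=-3.8421
(1,0): Delta=0.2493 Bond=-7.9353
(1,1): Delta=0.1227 Bond=-2.4777
(2,0): Delta=0.0000 Bond=0.0000
(2,1): Delta=0.3107 Bond=-10.5804
(2,2): Delta=0.0765 Bond=0.2232
(3,0): Delta=0.0000 Bond=0.0000
(3,1): Delta=0.0000 Bond=0.0000
(3,2): Delta=0.3871 Bond=-14.1071
(3,3): Delta=0.0000 Bond=5.0000
V0=3.6914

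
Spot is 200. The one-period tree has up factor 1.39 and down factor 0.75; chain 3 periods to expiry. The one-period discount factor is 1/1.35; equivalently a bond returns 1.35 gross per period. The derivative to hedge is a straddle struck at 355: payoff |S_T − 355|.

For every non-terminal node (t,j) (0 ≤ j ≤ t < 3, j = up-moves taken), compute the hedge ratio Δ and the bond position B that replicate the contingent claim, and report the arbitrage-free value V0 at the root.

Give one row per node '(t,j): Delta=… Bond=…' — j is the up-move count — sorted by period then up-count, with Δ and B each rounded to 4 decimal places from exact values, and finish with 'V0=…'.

(0,0): Delta=0.3723 Bond=-8.1953
(1,0): Delta=-1.0000 Bond=194.7874
(1,1): Delta=0.4217 Bond=-24.7870
(2,0): Delta=-1.0000 Bond=262.9630
(2,1): Delta=-1.0000 Bond=262.9630
(2,2): Delta=0.4728 Bond=-53.2242
V0=66.2727

The replicating-portfolio and risk-neutral prices coincide; use p* = (1.35−0.75)/(1.39−0.75) = 0.9375 for the latter.
Terminal values V(3,·): V(3,0)=270.6250, V(3,1)=198.6250, V(3,2)=65.1850, V(3,3)=182.1238
Node (2,0) S=112.5000: V=(p*·198.6250+(1−p*)·270.6250)/1.35=150.4630; Δ=(198.6250−270.6250)/(156.3750−84.3750)=-1.0000; B=V−Δ·S=262.9630
Node (2,1) S=208.5000: V=(p*·65.1850+(1−p*)·198.6250)/1.35=54.4630; Δ=(65.1850−198.6250)/(289.8150−156.3750)=-1.0000; B=V−Δ·S=262.9630
Node (2,2) S=386.4200: V=(p*·182.1238+(1−p*)·65.1850)/1.35=129.4927; Δ=(182.1238−65.1850)/(537.1238−289.8150)=0.4728; B=V−Δ·S=-53.2242
Node (1,0) S=150.0000: V=(p*·54.4630+(1−p*)·150.4630)/1.35=44.7874; Δ=(54.4630−150.4630)/(208.5000−112.5000)=-1.0000; B=V−Δ·S=194.7874
Node (1,1) S=278.0000: V=(p*·129.4927+(1−p*)·54.4630)/1.35=92.4469; Δ=(129.4927−54.4630)/(386.4200−208.5000)=0.4217; B=V−Δ·S=-24.7870
Node (0,0) S=200.0000: V=(p*·92.4469+(1−p*)·44.7874)/1.35=66.2727; Δ=(92.4469−44.7874)/(278.0000−150.0000)=0.3723; B=V−Δ·S=-8.1953
The time-0 hedge costs 66.2727, which is the no-arbitrage price.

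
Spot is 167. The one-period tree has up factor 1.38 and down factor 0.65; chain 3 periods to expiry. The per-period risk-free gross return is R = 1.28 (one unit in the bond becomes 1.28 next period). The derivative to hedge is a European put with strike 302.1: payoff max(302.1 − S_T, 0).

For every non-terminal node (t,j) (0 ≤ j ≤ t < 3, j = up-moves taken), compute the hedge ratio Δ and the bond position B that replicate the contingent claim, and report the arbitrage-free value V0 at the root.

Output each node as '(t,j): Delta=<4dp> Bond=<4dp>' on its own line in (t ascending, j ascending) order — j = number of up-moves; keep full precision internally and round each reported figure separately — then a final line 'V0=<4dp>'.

Risk-neutral probability p* = (R−d)/(u−d) = (1.28−0.65)/(1.38−0.65) = 0.8630.
Payoff layer (t=3): V(3,0)=256.2376, V(3,1)=204.7307, V(3,2)=95.3774, V(3,3)=0.0000
  t=2,j=0: stock 70.5575 → up 97.3693 (V=204.7307), down 45.8624 (V=256.2376). Price 165.4581; hedge Δ=-1.0000, bond B=236.0156.
  t=2,j=1: stock 149.7990 → up 206.7226 (V=95.3774), down 97.3693 (V=204.7307). Price 86.2166; hedge Δ=-1.0000, bond B=236.0156.
  t=2,j=2: stock 318.0348 → up 438.8880 (V=0.0000), down 206.7226 (V=95.3774). Price 10.2073; hedge Δ=-0.4108, bond B=140.8613.
  t=1,j=0: stock 108.5500 → up 149.7990 (V=86.2166), down 70.5575 (V=165.4581). Price 75.8372; hedge Δ=-1.0000, bond B=184.3872.
  t=1,j=1: stock 230.4600 → up 318.0348 (V=10.2073), down 149.7990 (V=86.2166). Price 16.1090; hedge Δ=-0.4518, bond B=120.2313.
  t=0,j=0: stock 167.0000 → up 230.4600 (V=16.1090), down 108.5500 (V=75.8372). Price 18.9773; hedge Δ=-0.4899, bond B=100.7967.
Self-financing check: at every node Δ·S+B equals the discounted successor values.

(0,0): Delta=-0.4899 Bond=100.7967
(1,0): Delta=-1.0000 Bond=184.3872
(1,1): Delta=-0.4518 Bond=120.2313
(2,0): Delta=-1.0000 Bond=236.0156
(2,1): Delta=-1.0000 Bond=236.0156
(2,2): Delta=-0.4108 Bond=140.8613
V0=18.9773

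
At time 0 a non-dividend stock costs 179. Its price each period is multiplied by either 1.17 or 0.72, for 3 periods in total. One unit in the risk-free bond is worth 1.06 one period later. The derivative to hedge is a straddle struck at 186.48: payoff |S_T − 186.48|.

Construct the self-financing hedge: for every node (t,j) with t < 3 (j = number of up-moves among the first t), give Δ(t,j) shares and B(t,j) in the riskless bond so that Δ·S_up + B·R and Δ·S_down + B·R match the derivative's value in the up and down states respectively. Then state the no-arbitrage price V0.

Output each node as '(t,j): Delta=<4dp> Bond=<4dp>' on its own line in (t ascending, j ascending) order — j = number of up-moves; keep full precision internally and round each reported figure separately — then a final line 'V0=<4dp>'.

No-arbitrage ⇒ martingale measure with p* = (R−d)/(u−d) = 0.7556.
Terminal values V(3,·): V(3,0)=119.6686, V(3,1)=77.9115, V(3,2)=10.0562, V(3,3)=100.2087
(2,0): S=92.7936. Δ = (V_up−V_dn)/(S_up−S_dn) = (77.9115−119.6686)/(108.5685−66.8114) = -1.0000. V = [p*·77.9115 + (1−p*)·119.6686]/1.06 = 83.1309. B = V − Δ·S = 175.9245.
(2,1): S=150.7896. Δ = (V_up−V_dn)/(S_up−S_dn) = (10.0562−77.9115)/(176.4238−108.5685) = -1.0000. V = [p*·10.0562 + (1−p*)·77.9115]/1.06 = 25.1349. B = V − Δ·S = 175.9245.
(2,2): S=245.0331. Δ = (V_up−V_dn)/(S_up−S_dn) = (100.2087−10.0562)/(286.6887−176.4238) = 0.8176. V = [p*·100.2087 + (1−p*)·10.0562]/1.06 = 73.7466. B = V − Δ·S = -126.5924.
(1,0): S=128.8800. Δ = (V_up−V_dn)/(S_up−S_dn) = (25.1349−83.1309)/(150.7896−92.7936) = -1.0000. V = [p*·25.1349 + (1−p*)·83.1309]/1.06 = 37.0865. B = V − Δ·S = 165.9665.
(1,1): S=209.4300. Δ = (V_up−V_dn)/(S_up−S_dn) = (73.7466−25.1349)/(245.0331−150.7896) = 0.5158. V = [p*·73.7466 + (1−p*)·25.1349]/1.06 = 58.3621. B = V − Δ·S = -49.6640.
(0,0): S=179.0000. Δ = (V_up−V_dn)/(S_up−S_dn) = (58.3621−37.0865)/(209.4300−128.8800) = 0.2641. V = [p*·58.3621 + (1−p*)·37.0865]/1.06 = 50.1522. B = V − Δ·S = 2.8733.
Root portfolio cost Δ·179+B reproduces V0=50.1522.

(0,0): Delta=0.2641 Bond=2.8733
(1,0): Delta=-1.0000 Bond=165.9665
(1,1): Delta=0.5158 Bond=-49.6640
(2,0): Delta=-1.0000 Bond=175.9245
(2,1): Delta=-1.0000 Bond=175.9245
(2,2): Delta=0.8176 Bond=-126.5924
V0=50.1522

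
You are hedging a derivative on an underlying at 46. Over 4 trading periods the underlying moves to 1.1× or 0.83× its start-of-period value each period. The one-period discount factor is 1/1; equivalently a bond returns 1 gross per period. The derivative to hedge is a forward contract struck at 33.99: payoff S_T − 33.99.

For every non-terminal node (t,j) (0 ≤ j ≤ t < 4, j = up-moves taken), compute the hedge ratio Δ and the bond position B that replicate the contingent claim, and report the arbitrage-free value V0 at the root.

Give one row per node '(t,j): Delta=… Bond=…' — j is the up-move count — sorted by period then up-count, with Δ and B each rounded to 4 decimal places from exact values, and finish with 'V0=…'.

The replicating-portfolio and risk-neutral prices coincide; use p* = (1−0.83)/(1.1−0.83) = 0.6296 for the latter.
Terminal payoffs: V(4,0)=-12.1592, V(4,1)=-5.0576, V(4,2)=4.3542, V(4,3)=16.8276, V(4,4)=33.3586
(3,0): S=26.3022. Δ = (V_up−V_dn)/(S_up−S_dn) = (-5.0576−-12.1592)/(28.9324−21.8308) = 1.0000. V = [p*·-5.0576 + (1−p*)·-12.1592]/1 = -7.6878. B = V − Δ·S = -33.9900.
(3,1): S=34.8583. Δ = (V_up−V_dn)/(S_up−S_dn) = (4.3542−-5.0576)/(38.3442−28.9324) = 1.0000. V = [p*·4.3542 + (1−p*)·-5.0576]/1 = 0.8683. B = V − Δ·S = -33.9900.
(3,2): S=46.1978. Δ = (V_up−V_dn)/(S_up−S_dn) = (16.8276−4.3542)/(50.8176−38.3442) = 1.0000. V = [p*·16.8276 + (1−p*)·4.3542]/1 = 12.2078. B = V − Δ·S = -33.9900.
(3,3): S=61.2260. Δ = (V_up−V_dn)/(S_up−S_dn) = (33.3586−16.8276)/(67.3486−50.8176) = 1.0000. V = [p*·33.3586 + (1−p*)·16.8276]/1 = 27.2360. B = V − Δ·S = -33.9900.
(2,0): S=31.6894. Δ = (V_up−V_dn)/(S_up−S_dn) = (0.8683−-7.6878)/(34.8583−26.3022) = 1.0000. V = [p*·0.8683 + (1−p*)·-7.6878]/1 = -2.3006. B = V − Δ·S = -33.9900.
(2,1): S=41.9980. Δ = (V_up−V_dn)/(S_up−S_dn) = (12.2078−0.8683)/(46.1978−34.8583) = 1.0000. V = [p*·12.2078 + (1−p*)·0.8683]/1 = 8.0080. B = V − Δ·S = -33.9900.
(2,2): S=55.6600. Δ = (V_up−V_dn)/(S_up−S_dn) = (27.2360−12.2078)/(61.2260−46.1978) = 1.0000. V = [p*·27.2360 + (1−p*)·12.2078]/1 = 21.6700. B = V − Δ·S = -33.9900.
(1,0): S=38.1800. Δ = (V_up−V_dn)/(S_up−S_dn) = (8.0080−-2.3006)/(41.9980−31.6894) = 1.0000. V = [p*·8.0080 + (1−p*)·-2.3006]/1 = 4.1900. B = V − Δ·S = -33.9900.
(1,1): S=50.6000. Δ = (V_up−V_dn)/(S_up−S_dn) = (21.6700−8.0080)/(55.6600−41.9980) = 1.0000. V = [p*·21.6700 + (1−p*)·8.0080]/1 = 16.6100. B = V − Δ·S = -33.9900.
(0,0): S=46.0000. Δ = (V_up−V_dn)/(S_up−S_dn) = (16.6100−4.1900)/(50.6000−38.1800) = 1.0000. V = [p*·16.6100 + (1−p*)·4.1900]/1 = 12.0100. B = V − Δ·S = -33.9900.
Each (Δ,B) replicates both successor values, so the strategy is self-financing and V0 is arbitrage-free.

(0,0): Delta=1.0000 Bond=-33.9900
(1,0): Delta=1.0000 Bond=-33.9900
(1,1): Delta=1.0000 Bond=-33.9900
(2,0): Delta=1.0000 Bond=-33.9900
(2,1): Delta=1.0000 Bond=-33.9900
(2,2): Delta=1.0000 Bond=-33.9900
(3,0): Delta=1.0000 Bond=-33.9900
(3,1): Delta=1.0000 Bond=-33.9900
(3,2): Delta=1.0000 Bond=-33.9900
(3,3): Delta=1.0000 Bond=-33.9900
V0=12.0100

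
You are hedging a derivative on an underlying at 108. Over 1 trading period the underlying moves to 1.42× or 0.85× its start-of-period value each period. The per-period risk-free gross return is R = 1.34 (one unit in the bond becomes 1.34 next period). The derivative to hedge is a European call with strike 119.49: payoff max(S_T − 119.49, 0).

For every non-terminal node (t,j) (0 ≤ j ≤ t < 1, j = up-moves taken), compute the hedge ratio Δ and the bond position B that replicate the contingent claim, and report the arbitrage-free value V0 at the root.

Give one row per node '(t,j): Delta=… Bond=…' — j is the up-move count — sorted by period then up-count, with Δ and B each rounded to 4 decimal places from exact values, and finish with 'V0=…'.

Risk-neutral probability p* = (R−d)/(u−d) = (1.34−0.85)/(1.42−0.85) = 0.8596.
Terminal payoffs: V(1,0)=0.0000, V(1,1)=33.8700
  t=0,j=0: stock 108.0000 → up 153.3600 (V=33.8700), down 91.8000 (V=0.0000). Price 21.7286; hedge Δ=0.5502, bond B=-37.6925.
Self-financing check: at every node Δ·S+B equals the discounted successor values.

(0,0): Delta=0.5502 Bond=-37.6925
V0=21.7286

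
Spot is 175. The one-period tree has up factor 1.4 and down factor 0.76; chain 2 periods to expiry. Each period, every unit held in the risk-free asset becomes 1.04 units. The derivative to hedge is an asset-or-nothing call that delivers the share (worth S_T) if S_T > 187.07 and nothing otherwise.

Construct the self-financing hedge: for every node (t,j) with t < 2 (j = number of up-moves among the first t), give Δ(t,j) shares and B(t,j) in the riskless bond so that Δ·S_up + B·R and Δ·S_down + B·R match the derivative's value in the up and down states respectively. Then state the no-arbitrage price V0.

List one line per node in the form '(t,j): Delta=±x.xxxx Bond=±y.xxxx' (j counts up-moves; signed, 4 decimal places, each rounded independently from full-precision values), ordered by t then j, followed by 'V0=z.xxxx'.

(0,0): Delta=1.2883 Bond=-164.7552
(1,0): Delta=0.0000 Bond=0.0000
(1,1): Delta=2.1875 Bond=-391.6466
V0=60.6993

Under the risk-neutral measure, an up-move has probability p* = (R−d)/(u−d) = 0.4375 and values discount at R = 1.04.
Terminal payoffs: V(2,0)=0.0000, V(2,1)=0.0000, V(2,2)=343.0000
(1,0): S=133.0000. Δ = (V_up−V_dn)/(S_up−S_dn) = (0.0000−0.0000)/(186.2000−101.0800) = 0.0000. V = [p*·0.0000 + (1−p*)·0.0000]/1.04 = 0.0000. B = V − Δ·S = 0.0000.
(1,1): S=245.0000. Δ = (V_up−V_dn)/(S_up−S_dn) = (343.0000−0.0000)/(343.0000−186.2000) = 2.1875. V = [p*·343.0000 + (1−p*)·0.0000]/1.04 = 144.2909. B = V − Δ·S = -391.6466.
(0,0): S=175.0000. Δ = (V_up−V_dn)/(S_up−S_dn) = (144.2909−0.0000)/(245.0000−133.0000) = 1.2883. V = [p*·144.2909 + (1−p*)·0.0000]/1.04 = 60.6993. B = V − Δ·S = -164.7552.
The time-0 hedge costs 60.6993, which is the no-arbitrage price.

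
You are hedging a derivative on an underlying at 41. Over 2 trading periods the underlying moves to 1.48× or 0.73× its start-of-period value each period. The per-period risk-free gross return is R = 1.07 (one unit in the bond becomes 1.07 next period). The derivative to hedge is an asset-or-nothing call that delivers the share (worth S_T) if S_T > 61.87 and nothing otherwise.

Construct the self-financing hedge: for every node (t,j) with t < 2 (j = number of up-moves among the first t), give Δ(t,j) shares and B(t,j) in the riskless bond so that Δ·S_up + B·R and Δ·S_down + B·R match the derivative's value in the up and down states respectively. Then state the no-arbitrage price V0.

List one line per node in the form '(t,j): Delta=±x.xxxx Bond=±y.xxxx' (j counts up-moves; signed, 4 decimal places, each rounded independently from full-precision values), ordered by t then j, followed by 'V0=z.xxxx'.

(0,0): Delta=1.2374 Bond=-34.6114
(1,0): Delta=0.0000 Bond=0.0000
(1,1): Delta=1.9733 Bond=-81.6930
V0=16.1204

No-arbitrage ⇒ martingale measure with p* = (R−d)/(u−d) = 0.4533.
Terminal payoffs: V(2,0)=0.0000, V(2,1)=0.0000, V(2,2)=89.8064
  t=1,j=0: stock 29.9300 → up 44.2964 (V=0.0000), down 21.8489 (V=0.0000). Price 0.0000; hedge Δ=0.0000, bond B=0.0000.
  t=1,j=1: stock 60.6800 → up 89.8064 (V=89.8064), down 44.2964 (V=0.0000). Price 38.0488; hedge Δ=1.9733, bond B=-81.6930.
  t=0,j=0: stock 41.0000 → up 60.6800 (V=38.0488), down 29.9300 (V=0.0000). Price 16.1204; hedge Δ=1.2374, bond B=-34.6114.
The time-0 hedge costs 16.1204, which is the no-arbitrage price.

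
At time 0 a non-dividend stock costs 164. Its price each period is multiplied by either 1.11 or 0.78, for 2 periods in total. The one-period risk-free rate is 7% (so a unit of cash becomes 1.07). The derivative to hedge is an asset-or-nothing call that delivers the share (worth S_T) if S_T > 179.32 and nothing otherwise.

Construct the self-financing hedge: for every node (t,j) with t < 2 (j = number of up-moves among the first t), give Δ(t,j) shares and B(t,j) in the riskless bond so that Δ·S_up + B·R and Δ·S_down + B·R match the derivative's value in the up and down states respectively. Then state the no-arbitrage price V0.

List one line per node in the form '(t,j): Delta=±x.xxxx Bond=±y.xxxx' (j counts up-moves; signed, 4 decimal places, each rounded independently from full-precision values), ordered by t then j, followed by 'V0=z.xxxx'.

(0,0): Delta=3.0664 Bond=-366.5954
(1,0): Delta=0.0000 Bond=0.0000
(1,1): Delta=3.3636 Bond=-446.3615
V0=136.2983

Under the risk-neutral measure, an up-move has probability p* = (R−d)/(u−d) = 0.8788 and values discount at R = 1.07.
Terminal payoffs: V(2,0)=0.0000, V(2,1)=0.0000, V(2,2)=202.0644
Node (1,0) S=127.9200: V=(p*·0.0000+(1−p*)·0.0000)/1.07=0.0000; Δ=(0.0000−0.0000)/(141.9912−99.7776)=0.0000; B=V−Δ·S=0.0000
Node (1,1) S=182.0400: V=(p*·202.0644+(1−p*)·0.0000)/1.07=165.9549; Δ=(202.0644−0.0000)/(202.0644−141.9912)=3.3636; B=V−Δ·S=-446.3615
Node (0,0) S=164.0000: V=(p*·165.9549+(1−p*)·0.0000)/1.07=136.2983; Δ=(165.9549−0.0000)/(182.0400−127.9200)=3.0664; B=V−Δ·S=-366.5954
Root portfolio cost Δ·164+B reproduces V0=136.2983.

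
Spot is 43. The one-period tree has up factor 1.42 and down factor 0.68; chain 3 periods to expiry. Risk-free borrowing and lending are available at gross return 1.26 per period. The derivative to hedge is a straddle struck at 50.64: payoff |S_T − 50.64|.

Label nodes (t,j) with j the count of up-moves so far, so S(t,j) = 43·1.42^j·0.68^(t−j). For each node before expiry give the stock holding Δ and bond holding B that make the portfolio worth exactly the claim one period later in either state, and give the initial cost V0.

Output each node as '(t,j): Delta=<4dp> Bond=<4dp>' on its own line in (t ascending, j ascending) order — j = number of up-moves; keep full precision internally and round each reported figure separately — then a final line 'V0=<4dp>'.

Under the risk-neutral measure, an up-move has probability p* = (R−d)/(u−d) = 0.7838 and values discount at R = 1.26.
At expiry t=3: V(3,0)=37.1194, V(3,1)=22.4059, V(3,2)=8.3195, V(3,3)=72.4814
(2,0): S=19.8832. Δ = (V_up−V_dn)/(S_up−S_dn) = (22.4059−37.1194)/(28.2341−13.5206) = -1.0000. V = [p*·22.4059 + (1−p*)·37.1194]/1.26 = 20.3073. B = V − Δ·S = 40.1905.
(2,1): S=41.5208. Δ = (V_up−V_dn)/(S_up−S_dn) = (8.3195−22.4059)/(58.9595−28.2341) = -0.4585. V = [p*·8.3195 + (1−p*)·22.4059]/1.26 = 9.0200. B = V − Δ·S = 28.0556.
(2,2): S=86.7052. Δ = (V_up−V_dn)/(S_up−S_dn) = (72.4814−8.3195)/(123.1214−58.9595) = 1.0000. V = [p*·72.4814 + (1−p*)·8.3195]/1.26 = 46.5147. B = V − Δ·S = -40.1905.
(1,0): S=29.2400. Δ = (V_up−V_dn)/(S_up−S_dn) = (9.0200−20.3073)/(41.5208−19.8832) = -0.5217. V = [p*·9.0200 + (1−p*)·20.3073]/1.26 = 9.0956. B = V − Δ·S = 24.3487.
(1,1): S=61.0600. Δ = (V_up−V_dn)/(S_up−S_dn) = (46.5147−9.0200)/(86.7052−41.5208) = 0.8298. V = [p*·46.5147 + (1−p*)·9.0200]/1.26 = 30.4824. B = V − Δ·S = -20.1862.
(0,0): S=43.0000. Δ = (V_up−V_dn)/(S_up−S_dn) = (30.4824−9.0956)/(61.0600−29.2400) = 0.6721. V = [p*·30.4824 + (1−p*)·9.0956]/1.26 = 20.5224. B = V − Δ·S = -8.3786.
Check: Δ(0,0)·S0 + B(0,0) = 20.5224 = V0.

(0,0): Delta=0.6721 Bond=-8.3786
(1,0): Delta=-0.5217 Bond=24.3487
(1,1): Delta=0.8298 Bond=-20.1862
(2,0): Delta=-1.0000 Bond=40.1905
(2,1): Delta=-0.4585 Bond=28.0556
(2,2): Delta=1.0000 Bond=-40.1905
V0=20.5224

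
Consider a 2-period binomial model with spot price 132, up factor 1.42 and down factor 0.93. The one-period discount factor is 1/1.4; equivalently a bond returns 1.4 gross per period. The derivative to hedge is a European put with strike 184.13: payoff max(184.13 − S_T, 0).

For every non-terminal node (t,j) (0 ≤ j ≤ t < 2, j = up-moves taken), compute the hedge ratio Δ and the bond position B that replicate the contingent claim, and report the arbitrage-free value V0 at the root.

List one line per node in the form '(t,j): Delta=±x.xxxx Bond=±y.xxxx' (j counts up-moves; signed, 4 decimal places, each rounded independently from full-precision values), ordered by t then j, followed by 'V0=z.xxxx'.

(0,0): Delta=-0.1310 Bond=17.7481
(1,0): Delta=-1.0000 Bond=131.5214
(1,1): Delta=-0.1068 Bond=20.3081
V0=0.4514

The replicating-portfolio and risk-neutral prices coincide; use p* = (1.4−0.93)/(1.42−0.93) = 0.9592 for the latter.
Terminal payoffs: V(2,0)=69.9632, V(2,1)=9.8108, V(2,2)=0.0000
Node (1,0) S=122.7600: V=(p*·9.8108+(1−p*)·69.9632)/1.4=8.7614; Δ=(9.8108−69.9632)/(174.3192−114.1668)=-1.0000; B=V−Δ·S=131.5214
Node (1,1) S=187.4400: V=(p*·0.0000+(1−p*)·9.8108)/1.4=0.2860; Δ=(0.0000−9.8108)/(266.1648−174.3192)=-0.1068; B=V−Δ·S=20.3081
Node (0,0) S=132.0000: V=(p*·0.2860+(1−p*)·8.7614)/1.4=0.4514; Δ=(0.2860−8.7614)/(187.4400−122.7600)=-0.1310; B=V−Δ·S=17.7481
The time-0 hedge costs 0.4514, which is the no-arbitrage price.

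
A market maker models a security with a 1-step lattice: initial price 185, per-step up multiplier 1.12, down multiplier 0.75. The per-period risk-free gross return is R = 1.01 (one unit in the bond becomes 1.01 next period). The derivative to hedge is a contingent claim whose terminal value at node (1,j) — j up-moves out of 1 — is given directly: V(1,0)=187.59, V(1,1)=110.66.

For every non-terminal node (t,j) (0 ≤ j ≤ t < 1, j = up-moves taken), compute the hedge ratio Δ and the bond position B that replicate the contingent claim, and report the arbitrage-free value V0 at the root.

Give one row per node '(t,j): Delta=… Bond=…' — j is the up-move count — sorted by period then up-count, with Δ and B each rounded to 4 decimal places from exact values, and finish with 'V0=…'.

(0,0): Delta=-1.1239 Bond=340.1279
V0=132.2090

Under the risk-neutral measure, an up-move has probability p* = (R−d)/(u−d) = 0.7027 and values discount at R = 1.01.
Terminal values V(1,·): V(1,0)=187.5900, V(1,1)=110.6600
(0,0): S=185.0000. Δ = (V_up−V_dn)/(S_up−S_dn) = (110.6600−187.5900)/(207.2000−138.7500) = -1.1239. V = [p*·110.6600 + (1−p*)·187.5900]/1.01 = 132.2090. B = V − Δ·S = 340.1279.
Each (Δ,B) replicates both successor values, so the strategy is self-financing and V0 is arbitrage-free.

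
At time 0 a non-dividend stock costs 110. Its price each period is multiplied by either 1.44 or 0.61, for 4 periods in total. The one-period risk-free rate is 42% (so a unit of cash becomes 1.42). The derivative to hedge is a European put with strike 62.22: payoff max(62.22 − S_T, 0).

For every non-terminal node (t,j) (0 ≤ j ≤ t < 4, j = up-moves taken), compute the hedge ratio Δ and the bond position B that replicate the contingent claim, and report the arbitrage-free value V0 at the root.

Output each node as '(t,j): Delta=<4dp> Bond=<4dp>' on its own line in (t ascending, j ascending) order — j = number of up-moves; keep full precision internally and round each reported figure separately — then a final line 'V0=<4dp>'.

Since d<R<u, set p* = (R−d)/(u−d) = 0.9759; price each node as the discounted p*-expectation of its children.
Payoff layer (t=4): V(4,0)=46.9896, V(4,1)=26.2662, V(4,2)=0.0000, V(4,3)=0.0000, V(4,4)=0.0000
Node (3,0) S=24.9679: V=(p*·26.2662+(1−p*)·46.9896)/1.42=18.8490; Δ=(26.2662−46.9896)/(35.9538−15.2304)=-1.0000; B=V−Δ·S=43.8169
Node (3,1) S=58.9406: V=(p*·0.0000+(1−p*)·26.2662)/1.42=0.4457; Δ=(0.0000−26.2662)/(84.8745−35.9538)=-0.5369; B=V−Δ·S=32.0918
Node (3,2) S=139.1386: V=(p*·0.0000+(1−p*)·0.0000)/1.42=0.0000; Δ=(0.0000−0.0000)/(200.3595−84.8745)=0.0000; B=V−Δ·S=0.0000
Node (3,3) S=328.4582: V=(p*·0.0000+(1−p*)·0.0000)/1.42=0.0000; Δ=(0.0000−0.0000)/(472.9799−200.3595)=0.0000; B=V−Δ·S=0.0000
Node (2,0) S=40.9310: V=(p*·0.4457+(1−p*)·18.8490)/1.42=0.6262; Δ=(0.4457−18.8490)/(58.9406−24.9679)=-0.5417; B=V−Δ·S=22.7988
Node (2,1) S=96.6240: V=(p*·0.0000+(1−p*)·0.4457)/1.42=0.0076; Δ=(0.0000−0.4457)/(139.1386−58.9406)=-0.0056; B=V−Δ·S=0.5446
Node (2,2) S=228.0960: V=(p*·0.0000+(1−p*)·0.0000)/1.42=0.0000; Δ=(0.0000−0.0000)/(328.4582−139.1386)=0.0000; B=V−Δ·S=0.0000
Node (1,0) S=67.1000: V=(p*·0.0076+(1−p*)·0.6262)/1.42=0.0158; Δ=(0.0076−0.6262)/(96.6240−40.9310)=-0.0111; B=V−Δ·S=0.7611
Node (1,1) S=158.4000: V=(p*·0.0000+(1−p*)·0.0076)/1.42=0.0001; Δ=(0.0000−0.0076)/(228.0960−96.6240)=-0.0001; B=V−Δ·S=0.0092
Node (0,0) S=110.0000: V=(p*·0.0001+(1−p*)·0.0158)/1.42=0.0004; Δ=(0.0001−0.0158)/(158.4000−67.1000)=-0.0002; B=V−Δ·S=0.0193
Root portfolio cost Δ·110+B reproduces V0=0.0004.

(0,0): Delta=-0.0002 Bond=0.0193
(1,0): Delta=-0.0111 Bond=0.7611
(1,1): Delta=-0.0001 Bond=0.0092
(2,0): Delta=-0.5417 Bond=22.7988
(2,1): Delta=-0.0056 Bond=0.5446
(2,2): Delta=0.0000 Bond=0.0000
(3,0): Delta=-1.0000 Bond=43.8169
(3,1): Delta=-0.5369 Bond=32.0918
(3,2): Delta=0.0000 Bond=0.0000
(3,3): Delta=0.0000 Bond=0.0000
V0=0.0004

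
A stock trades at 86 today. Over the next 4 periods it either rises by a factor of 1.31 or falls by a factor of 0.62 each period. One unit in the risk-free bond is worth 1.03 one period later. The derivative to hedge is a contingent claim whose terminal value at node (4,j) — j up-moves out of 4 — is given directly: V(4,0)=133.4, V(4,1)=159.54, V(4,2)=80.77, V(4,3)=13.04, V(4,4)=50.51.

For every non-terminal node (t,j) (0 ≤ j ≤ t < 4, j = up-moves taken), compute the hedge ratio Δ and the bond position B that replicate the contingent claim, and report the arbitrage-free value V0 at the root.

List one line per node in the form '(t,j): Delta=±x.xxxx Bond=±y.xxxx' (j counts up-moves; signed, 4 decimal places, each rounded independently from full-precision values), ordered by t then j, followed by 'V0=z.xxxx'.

No-arbitrage ⇒ martingale measure with p* = (R−d)/(u−d) = 0.5942.
Payoff layer (t=4): V(4,0)=133.4000, V(4,1)=159.5400, V(4,2)=80.7700, V(4,3)=13.0400, V(4,4)=50.5100
(3,0): S=20.4962. Δ = (V_up−V_dn)/(S_up−S_dn) = (159.5400−133.4000)/(26.8500−12.7076) = 1.8483. V = [p*·159.5400 + (1−p*)·133.4000]/1.03 = 144.5946. B = V − Δ·S = 106.7106.
(3,1): S=43.3065. Δ = (V_up−V_dn)/(S_up−S_dn) = (80.7700−159.5400)/(56.7315−26.8500) = -2.6361. V = [p*·80.7700 + (1−p*)·159.5400]/1.03 = 109.4511. B = V − Δ·S = 223.6105.
(3,2): S=91.5025. Δ = (V_up−V_dn)/(S_up−S_dn) = (13.0400−80.7700)/(119.8682−56.7315) = -1.0728. V = [p*·13.0400 + (1−p*)·80.7700]/1.03 = 39.3443. B = V − Δ·S = 137.5037.
(3,3): S=193.3358. Δ = (V_up−V_dn)/(S_up−S_dn) = (50.5100−13.0400)/(253.2699−119.8682) = 0.2809. V = [p*·50.5100 + (1−p*)·13.0400]/1.03 = 34.2765. B = V − Δ·S = -20.0279.
(2,0): S=33.0584. Δ = (V_up−V_dn)/(S_up−S_dn) = (109.4511−144.5946)/(43.3065−20.4962) = -1.5407. V = [p*·109.4511 + (1−p*)·144.5946]/1.03 = 120.1090. B = V − Δ·S = 171.0416.
(2,1): S=69.8492. Δ = (V_up−V_dn)/(S_up−S_dn) = (39.3443−109.4511)/(91.5025−43.3065) = -1.4546. V = [p*·39.3443 + (1−p*)·109.4511]/1.03 = 65.8189. B = V − Δ·S = 167.4229.
(2,2): S=147.5846. Δ = (V_up−V_dn)/(S_up−S_dn) = (34.2765−39.3443)/(193.3358−91.5025) = -0.0498. V = [p*·34.2765 + (1−p*)·39.3443]/1.03 = 35.2748. B = V − Δ·S = 42.6194.
(1,0): S=53.3200. Δ = (V_up−V_dn)/(S_up−S_dn) = (65.8189−120.1090)/(69.8492−33.0584) = -1.4756. V = [p*·65.8189 + (1−p*)·120.1090]/1.03 = 85.2909. B = V − Δ·S = 163.9722.
(1,1): S=112.6600. Δ = (V_up−V_dn)/(S_up−S_dn) = (35.2748−65.8189)/(147.5846−69.8492) = -0.3929. V = [p*·35.2748 + (1−p*)·65.8189]/1.03 = 46.2810. B = V − Δ·S = 90.5479.
(0,0): S=86.0000. Δ = (V_up−V_dn)/(S_up−S_dn) = (46.2810−85.2909)/(112.6600−53.3200) = -0.6574. V = [p*·46.2810 + (1−p*)·85.2909]/1.03 = 60.3021. B = V − Δ·S = 116.8381.
Check: Δ(0,0)·S0 + B(0,0) = 60.3021 = V0.

(0,0): Delta=-0.6574 Bond=116.8381
(1,0): Delta=-1.4756 Bond=163.9722
(1,1): Delta=-0.3929 Bond=90.5479
(2,0): Delta=-1.5407 Bond=171.0416
(2,1): Delta=-1.4546 Bond=167.4229
(2,2): Delta=-0.0498 Bond=42.6194
(3,0): Delta=1.8483 Bond=106.7106
(3,1): Delta=-2.6361 Bond=223.6105
(3,2): Delta=-1.0728 Bond=137.5037
(3,3): Delta=0.2809 Bond=-20.0279
V0=60.3021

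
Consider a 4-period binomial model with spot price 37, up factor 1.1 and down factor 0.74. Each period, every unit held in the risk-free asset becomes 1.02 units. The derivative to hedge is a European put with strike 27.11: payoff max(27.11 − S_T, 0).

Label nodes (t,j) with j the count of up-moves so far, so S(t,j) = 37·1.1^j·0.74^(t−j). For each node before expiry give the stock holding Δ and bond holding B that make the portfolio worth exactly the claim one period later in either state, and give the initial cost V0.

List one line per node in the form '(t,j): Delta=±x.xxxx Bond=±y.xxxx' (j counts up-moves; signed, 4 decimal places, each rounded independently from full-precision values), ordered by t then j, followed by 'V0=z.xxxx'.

No-arbitrage ⇒ martingale measure with p* = (R−d)/(u−d) = 0.7778.
Terminal payoffs: V(4,0)=16.0150, V(4,1)=10.6174, V(4,2)=2.5939, V(4,3)=0.0000, V(4,4)=0.0000
(3,0): S=14.9933. Δ = (V_up−V_dn)/(S_up−S_dn) = (10.6174−16.0150)/(16.4926−11.0950) = -1.0000. V = [p*·10.6174 + (1−p*)·16.0150]/1.02 = 11.5851. B = V − Δ·S = 26.5784.
(3,1): S=22.2873. Δ = (V_up−V_dn)/(S_up−S_dn) = (2.5939−10.6174)/(24.5161−16.4926) = -1.0000. V = [p*·2.5939 + (1−p*)·10.6174]/1.02 = 4.2911. B = V − Δ·S = 26.5784.
(3,2): S=33.1298. Δ = (V_up−V_dn)/(S_up−S_dn) = (0.0000−2.5939)/(36.4428−24.5161) = -0.2175. V = [p*·0.0000 + (1−p*)·2.5939]/1.02 = 0.5651. B = V − Δ·S = 7.7705.
(3,3): S=49.2470. Δ = (V_up−V_dn)/(S_up−S_dn) = (0.0000−0.0000)/(54.1717−36.4428) = 0.0000. V = [p*·0.0000 + (1−p*)·0.0000]/1.02 = 0.0000. B = V − Δ·S = 0.0000.
(2,0): S=20.2612. Δ = (V_up−V_dn)/(S_up−S_dn) = (4.2911−11.5851)/(22.2873−14.9933) = -1.0000. V = [p*·4.2911 + (1−p*)·11.5851]/1.02 = 5.7961. B = V − Δ·S = 26.0573.
(2,1): S=30.1180. Δ = (V_up−V_dn)/(S_up−S_dn) = (0.5651−4.2911)/(33.1298−22.2873) = -0.3436. V = [p*·0.5651 + (1−p*)·4.2911]/1.02 = 1.3658. B = V − Δ·S = 11.7158.
(2,2): S=44.7700. Δ = (V_up−V_dn)/(S_up−S_dn) = (0.0000−0.5651)/(49.2470−33.1298) = -0.0351. V = [p*·0.0000 + (1−p*)·0.5651]/1.02 = 0.1231. B = V − Δ·S = 1.6929.
(1,0): S=27.3800. Δ = (V_up−V_dn)/(S_up−S_dn) = (1.3658−5.7961)/(30.1180−20.2612) = -0.4495. V = [p*·1.3658 + (1−p*)·5.7961]/1.02 = 2.3042. B = V − Δ·S = 14.6106.
(1,1): S=40.7000. Δ = (V_up−V_dn)/(S_up−S_dn) = (0.1231−1.3658)/(44.7700−30.1180) = -0.0848. V = [p*·0.1231 + (1−p*)·1.3658]/1.02 = 0.3914. B = V − Δ·S = 3.8434.
(0,0): S=37.0000. Δ = (V_up−V_dn)/(S_up−S_dn) = (0.3914−2.3042)/(40.7000−27.3800) = -0.1436. V = [p*·0.3914 + (1−p*)·2.3042]/1.02 = 0.8005. B = V − Δ·S = 6.1138.
Each (Δ,B) replicates both successor values, so the strategy is self-financing and V0 is arbitrage-free.

(0,0): Delta=-0.1436 Bond=6.1138
(1,0): Delta=-0.4495 Bond=14.6106
(1,1): Delta=-0.0848 Bond=3.8434
(2,0): Delta=-1.0000 Bond=26.0573
(2,1): Delta=-0.3436 Bond=11.7158
(2,2): Delta=-0.0351 Bond=1.6929
(3,0): Delta=-1.0000 Bond=26.5784
(3,1): Delta=-1.0000 Bond=26.5784
(3,2): Delta=-0.2175 Bond=7.7705
(3,3): Delta=0.0000 Bond=0.0000
V0=0.8005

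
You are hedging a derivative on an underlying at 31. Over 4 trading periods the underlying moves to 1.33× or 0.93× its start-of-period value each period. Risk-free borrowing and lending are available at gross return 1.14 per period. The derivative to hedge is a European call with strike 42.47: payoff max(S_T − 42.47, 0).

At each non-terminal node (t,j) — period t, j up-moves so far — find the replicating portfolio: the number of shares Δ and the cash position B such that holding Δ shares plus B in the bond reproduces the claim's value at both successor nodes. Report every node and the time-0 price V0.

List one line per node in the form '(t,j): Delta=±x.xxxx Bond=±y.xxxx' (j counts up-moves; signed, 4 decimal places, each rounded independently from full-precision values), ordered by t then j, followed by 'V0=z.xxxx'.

(0,0): Delta=0.7618 Bond=-15.9402
(1,0): Delta=0.5401 Bond=-11.7813
(1,1): Delta=0.9020 Bond=-23.9536
(2,0): Delta=0.2129 Bond=-4.6563
(2,1): Delta=0.7472 Bond=-21.3695
(2,2): Delta=1.0000 Bond=-32.6793
(3,0): Delta=0.0000 Bond=0.0000
(3,1): Delta=0.3476 Bond=-10.1108
(3,2): Delta=1.0000 Bond=-37.2544
(3,3): Delta=1.0000 Bond=-37.2544
V0=7.6756

Under the risk-neutral measure, an up-move has probability p* = (R−d)/(u−d) = 0.5250 and values discount at R = 1.14.
At expiry t=4: V(4,0)=0.0000, V(4,1)=0.0000, V(4,2)=4.9576, V(4,3)=25.3565, V(4,4)=54.5292
(3,0): S=24.9351. Δ = (V_up−V_dn)/(S_up−S_dn) = (0.0000−0.0000)/(33.1636−23.1896) = 0.0000. V = [p*·0.0000 + (1−p*)·0.0000]/1.14 = 0.0000. B = V − Δ·S = 0.0000.
(3,1): S=35.6598. Δ = (V_up−V_dn)/(S_up−S_dn) = (4.9576−0.0000)/(47.4276−33.1636) = 0.3476. V = [p*·4.9576 + (1−p*)·0.0000]/1.14 = 2.2831. B = V − Δ·S = -10.1108.
(3,2): S=50.9974. Δ = (V_up−V_dn)/(S_up−S_dn) = (25.3565−4.9576)/(67.8265−47.4276) = 1.0000. V = [p*·25.3565 + (1−p*)·4.9576]/1.14 = 13.7430. B = V − Δ·S = -37.2544.
(3,3): S=72.9317. Δ = (V_up−V_dn)/(S_up−S_dn) = (54.5292−25.3565)/(96.9992−67.8265) = 1.0000. V = [p*·54.5292 + (1−p*)·25.3565]/1.14 = 35.6774. B = V − Δ·S = -37.2544.
(2,0): S=26.8119. Δ = (V_up−V_dn)/(S_up−S_dn) = (2.2831−0.0000)/(35.6598−24.9351) = 0.2129. V = [p*·2.2831 + (1−p*)·0.0000]/1.14 = 1.0514. B = V − Δ·S = -4.6563.
(2,1): S=38.3439. Δ = (V_up−V_dn)/(S_up−S_dn) = (13.7430−2.2831)/(50.9974−35.6598) = 0.7472. V = [p*·13.7430 + (1−p*)·2.2831]/1.14 = 7.2803. B = V − Δ·S = -21.3695.
(2,2): S=54.8359. Δ = (V_up−V_dn)/(S_up−S_dn) = (35.6774−13.7430)/(72.9317−50.9974) = 1.0000. V = [p*·35.6774 + (1−p*)·13.7430]/1.14 = 22.1566. B = V − Δ·S = -32.6793.
(1,0): S=28.8300. Δ = (V_up−V_dn)/(S_up−S_dn) = (7.2803−1.0514)/(38.3439−26.8119) = 0.5401. V = [p*·7.2803 + (1−p*)·1.0514]/1.14 = 3.7909. B = V − Δ·S = -11.7813.
(1,1): S=41.2300. Δ = (V_up−V_dn)/(S_up−S_dn) = (22.1566−7.2803)/(54.8359−38.3439) = 0.9020. V = [p*·22.1566 + (1−p*)·7.2803]/1.14 = 13.2372. B = V − Δ·S = -23.9536.
(0,0): S=31.0000. Δ = (V_up−V_dn)/(S_up−S_dn) = (13.2372−3.7909)/(41.2300−28.8300) = 0.7618. V = [p*·13.2372 + (1−p*)·3.7909]/1.14 = 7.6756. B = V − Δ·S = -15.9402.
The time-0 hedge costs 7.6756, which is the no-arbitrage price.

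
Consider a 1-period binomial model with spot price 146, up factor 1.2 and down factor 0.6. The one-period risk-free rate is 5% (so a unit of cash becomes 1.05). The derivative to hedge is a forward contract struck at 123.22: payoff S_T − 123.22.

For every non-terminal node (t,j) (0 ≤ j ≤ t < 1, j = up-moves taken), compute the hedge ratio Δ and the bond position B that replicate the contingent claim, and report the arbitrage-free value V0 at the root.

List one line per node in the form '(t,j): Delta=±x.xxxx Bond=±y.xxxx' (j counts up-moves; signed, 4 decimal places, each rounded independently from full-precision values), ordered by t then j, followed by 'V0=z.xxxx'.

The replicating-portfolio and risk-neutral prices coincide; use p* = (1.05−0.6)/(1.2−0.6) = 0.7500 for the latter.
Terminal payoffs: V(1,0)=-35.6200, V(1,1)=51.9800
(0,0): S=146.0000. Δ = (V_up−V_dn)/(S_up−S_dn) = (51.9800−-35.6200)/(175.2000−87.6000) = 1.0000. V = [p*·51.9800 + (1−p*)·-35.6200]/1.05 = 28.6476. B = V − Δ·S = -117.3524.
Check: Δ(0,0)·S0 + B(0,0) = 28.6476 = V0.

(0,0): Delta=1.0000 Bond=-117.3524
V0=28.6476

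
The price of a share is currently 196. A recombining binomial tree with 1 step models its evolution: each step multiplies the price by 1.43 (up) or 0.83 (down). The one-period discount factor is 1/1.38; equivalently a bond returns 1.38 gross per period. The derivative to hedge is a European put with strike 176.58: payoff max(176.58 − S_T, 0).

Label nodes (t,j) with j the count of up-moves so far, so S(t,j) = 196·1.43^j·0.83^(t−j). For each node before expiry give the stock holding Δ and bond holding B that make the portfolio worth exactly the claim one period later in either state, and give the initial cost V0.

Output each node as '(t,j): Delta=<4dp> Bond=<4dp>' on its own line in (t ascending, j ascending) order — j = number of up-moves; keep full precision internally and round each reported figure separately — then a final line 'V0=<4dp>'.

(0,0): Delta=-0.1182 Bond=24.0060
V0=0.8394

No-arbitrage ⇒ martingale measure with p* = (R−d)/(u−d) = 0.9167.
Terminal payoffs: V(1,0)=13.9000, V(1,1)=0.0000
(0,0): S=196.0000. Δ = (V_up−V_dn)/(S_up−S_dn) = (0.0000−13.9000)/(280.2800−162.6800) = -0.1182. V = [p*·0.0000 + (1−p*)·13.9000]/1.38 = 0.8394. B = V − Δ·S = 24.0060.
Self-financing check: at every node Δ·S+B equals the discounted successor values.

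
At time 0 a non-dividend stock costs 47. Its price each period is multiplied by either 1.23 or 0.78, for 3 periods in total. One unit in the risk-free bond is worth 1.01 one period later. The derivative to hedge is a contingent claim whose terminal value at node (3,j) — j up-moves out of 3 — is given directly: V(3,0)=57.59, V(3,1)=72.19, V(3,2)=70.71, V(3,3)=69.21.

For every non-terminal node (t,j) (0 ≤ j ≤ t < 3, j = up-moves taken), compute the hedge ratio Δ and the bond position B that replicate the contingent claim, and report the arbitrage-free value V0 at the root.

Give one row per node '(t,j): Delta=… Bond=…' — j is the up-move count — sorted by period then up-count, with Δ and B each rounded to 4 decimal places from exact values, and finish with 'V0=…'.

(0,0): Delta=0.1093 Bond=62.3375
(1,0): Delta=0.3830 Bond=52.9274
(1,1): Delta=-0.0567 Bond=72.5582
(2,0): Delta=1.1346 Bond=31.9637
(2,1): Delta=-0.0729 Bond=74.0152
(2,2): Delta=-0.0469 Bond=72.5842
V0=67.4745

No-arbitrage ⇒ martingale measure with p* = (R−d)/(u−d) = 0.5111.
At expiry t=3: V(3,0)=57.5900, V(3,1)=72.1900, V(3,2)=70.7100, V(3,3)=69.2100
  t=2,j=0: stock 28.5948 → up 35.1716 (V=72.1900), down 22.3039 (V=57.5900). Price 64.4081; hedge Δ=1.1346, bond B=31.9637.
  t=2,j=1: stock 45.0918 → up 55.4629 (V=70.7100), down 35.1716 (V=72.1900). Price 70.7263; hedge Δ=-0.0729, bond B=74.0152.
  t=2,j=2: stock 71.1063 → up 87.4607 (V=69.2100), down 55.4629 (V=70.7100). Price 69.2508; hedge Δ=-0.0469, bond B=72.5842.
  t=1,j=0: stock 36.6600 → up 45.0918 (V=70.7263), down 28.5948 (V=64.4081). Price 66.9677; hedge Δ=0.3830, bond B=52.9274.
  t=1,j=1: stock 57.8100 → up 71.1063 (V=69.2508), down 45.0918 (V=70.7263). Price 69.2794; hedge Δ=-0.0567, bond B=72.5582.
  t=0,j=0: stock 47.0000 → up 57.8100 (V=69.2794), down 36.6600 (V=66.9677). Price 67.4745; hedge Δ=0.1093, bond B=62.3375.
The time-0 hedge costs 67.4745, which is the no-arbitrage price.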